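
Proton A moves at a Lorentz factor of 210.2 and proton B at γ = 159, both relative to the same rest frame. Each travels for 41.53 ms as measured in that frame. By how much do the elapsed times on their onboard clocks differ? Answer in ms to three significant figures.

|τ_A − τ_B| = 0.0636 ms

A: γ = 210.2; τ_A = 41.53/210.2 = 0.1976 ms.
B: γ = 159; τ_B = 41.53/159.0 = 0.2612 ms.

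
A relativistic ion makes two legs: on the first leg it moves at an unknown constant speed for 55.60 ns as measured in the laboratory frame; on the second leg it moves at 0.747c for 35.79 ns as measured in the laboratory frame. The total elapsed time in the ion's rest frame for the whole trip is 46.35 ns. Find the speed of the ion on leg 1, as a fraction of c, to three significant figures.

Leg 1: speed unknown; τ_1 = 55.60/γ_1.
Leg 2: γ = 1/√(1 − 0.747²) = 1/√0.4420 = 1.504; τ_2 = 35.79/1.504 = 23.79 ns.
Total proper time: τ_1 + 23.79 = 46.35, so τ_1 = 46.35 − 23.79 = 22.56 ns.
γ_1 = 55.60/22.56 = 2.465; β = √(1 − 1/γ²) = √0.8354.

β = 0.914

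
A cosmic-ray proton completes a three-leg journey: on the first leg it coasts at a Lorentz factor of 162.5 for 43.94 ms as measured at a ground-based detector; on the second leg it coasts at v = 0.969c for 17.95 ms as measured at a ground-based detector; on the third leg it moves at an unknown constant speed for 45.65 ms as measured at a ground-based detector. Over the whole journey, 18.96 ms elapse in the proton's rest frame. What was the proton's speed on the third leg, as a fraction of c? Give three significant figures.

Leg 1: γ = 162.5; τ_1 = 43.94/162.5 = 0.2704 ms.
Leg 2: γ = 1/√(1 − 0.969²) = 1/√0.06104 = 4.048; τ_2 = 17.95/4.048 = 4.435 ms.
Leg 3: speed unknown; τ_3 = 45.65/γ_3.
Total proper time: 0.2704 + 4.435 + τ_3 = 18.96, so τ_3 = 18.96 − 4.705 = 14.25 ms.
γ_3 = 45.65/14.25 = 3.202; β = √(1 − 1/γ²) = √0.9025.

β = 0.950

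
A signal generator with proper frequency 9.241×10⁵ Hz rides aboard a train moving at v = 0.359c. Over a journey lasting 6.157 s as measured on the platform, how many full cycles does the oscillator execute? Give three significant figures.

N = 5.31×10⁶

γ = 1/√(1 − 0.359²) = 1/√0.8711 = 1.071
The oscillator's own cycle count is N = f × τ where τ is the proper time on the train. τ = Δt/γ = 6.157/1.071 = 5.747 s = 5.747×10⁰ s.
N = 9.241×10⁵ × 5.747×10⁰ = 5.310×10⁶.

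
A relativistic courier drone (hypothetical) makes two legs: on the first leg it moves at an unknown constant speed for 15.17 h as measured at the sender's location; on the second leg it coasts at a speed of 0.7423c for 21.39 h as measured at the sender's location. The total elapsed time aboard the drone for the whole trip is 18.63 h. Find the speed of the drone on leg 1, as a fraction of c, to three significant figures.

Leg 1: speed unknown; τ_1 = 15.17/γ_1.
Leg 2: γ = 1/√(1 − 0.7423²) = 1/√0.4490 = 1.492; τ_2 = 21.39/1.492 = 14.33 h.
Total proper time: τ_1 + 14.33 = 18.63, so τ_1 = 18.63 − 14.33 = 4.297 h.
γ_1 = 15.17/4.297 = 3.530; β = √(1 − 1/γ²) = √0.9198.

β = 0.959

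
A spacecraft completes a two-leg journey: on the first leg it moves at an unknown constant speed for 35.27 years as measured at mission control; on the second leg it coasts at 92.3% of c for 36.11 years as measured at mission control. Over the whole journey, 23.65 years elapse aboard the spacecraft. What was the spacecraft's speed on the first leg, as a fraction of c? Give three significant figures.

β = 0.961

Leg 1: speed unknown; τ_1 = 35.27/γ_1.
Leg 2: β = 0.923; γ = 1/√(1 − 0.923²) = 1/√0.1481 = 2.599; τ_2 = 36.11/2.599 = 13.90 years.
Total proper time: τ_1 + 13.90 = 23.65, so τ_1 = 23.65 − 13.90 = 9.755 years.
γ_1 = 35.27/9.755 = 3.616; β = √(1 − 1/γ²) = √0.9235.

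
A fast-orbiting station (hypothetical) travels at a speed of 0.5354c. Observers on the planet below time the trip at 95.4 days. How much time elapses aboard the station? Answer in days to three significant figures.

γ = 1/√(1 − 0.5354²) = 1/√0.7133 = 1.184
The interval measured on the planet below is the dilated one; the clock aboard the station measures the proper time τ = Δt/γ = 95.4/1.184 days.

τ = 80.6 days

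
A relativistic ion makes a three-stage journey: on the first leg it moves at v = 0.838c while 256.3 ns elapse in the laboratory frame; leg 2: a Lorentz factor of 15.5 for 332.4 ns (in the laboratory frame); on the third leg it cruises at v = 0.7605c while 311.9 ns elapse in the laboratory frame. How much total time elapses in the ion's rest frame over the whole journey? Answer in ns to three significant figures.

Leg 1: γ = 1/√(1 − 0.838²) = 1/√0.2978 = 1.833; τ_1 = 256.3/1.833 = 139.9 ns.
Leg 2: γ = 15.5; τ_2 = 332.4/15.50 = 21.45 ns.
Leg 3: γ = 1/√(1 − 0.7605²) = 1/√0.4216 = 1.540; τ_3 = 311.9/1.540 = 202.5 ns.
Total: 139.9 + 21.45 + 202.5 ns.

τ = 364 ns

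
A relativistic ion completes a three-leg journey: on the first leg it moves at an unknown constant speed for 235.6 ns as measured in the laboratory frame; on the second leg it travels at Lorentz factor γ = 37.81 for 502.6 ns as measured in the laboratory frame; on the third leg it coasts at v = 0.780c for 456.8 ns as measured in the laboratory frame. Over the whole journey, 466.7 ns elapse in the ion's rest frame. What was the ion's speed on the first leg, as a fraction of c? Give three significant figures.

β = 0.703

Leg 1: speed unknown; τ_1 = 235.6/γ_1.
Leg 2: γ = 37.81; τ_2 = 502.6/37.81 = 13.29 ns.
Leg 3: γ = 1/√(1 − 0.780²) = 1/√0.3916 = 1.598; τ_3 = 456.8/1.598 = 285.9 ns.
Total proper time: τ_1 + 13.29 + 285.9 = 466.7, so τ_1 = 466.7 − 299.1 = 167.6 ns.
γ_1 = 235.6/167.6 = 1.406; β = √(1 − 1/γ²) = √0.4942.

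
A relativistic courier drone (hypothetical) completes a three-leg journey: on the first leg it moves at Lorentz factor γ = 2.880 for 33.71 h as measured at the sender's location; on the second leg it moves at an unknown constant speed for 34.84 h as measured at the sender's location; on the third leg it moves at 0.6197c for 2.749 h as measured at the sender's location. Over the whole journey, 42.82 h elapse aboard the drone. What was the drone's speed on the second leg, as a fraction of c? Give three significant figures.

β = 0.556

Leg 1: γ = 2.880; τ_1 = 33.71/2.880 = 11.70 h.
Leg 2: speed unknown; τ_2 = 34.84/γ_2.
Leg 3: γ = 1/√(1 − 0.6197²) = 1/√0.6160 = 1.274; τ_3 = 2.749/1.274 = 2.158 h.
Total proper time: 11.70 + τ_2 + 2.158 = 42.82, so τ_2 = 42.82 − 13.86 = 28.96 h.
γ_2 = 34.84/28.96 = 1.203; β = √(1 − 1/γ²) = √0.3092.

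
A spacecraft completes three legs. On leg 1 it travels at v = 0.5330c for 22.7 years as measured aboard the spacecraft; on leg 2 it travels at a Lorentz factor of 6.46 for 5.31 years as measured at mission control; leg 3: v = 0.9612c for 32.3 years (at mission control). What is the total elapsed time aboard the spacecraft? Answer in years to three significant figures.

τ = 32.4 years

Leg 1: 22.7 years is already measured aboard the spacecraft.
Leg 2: γ = 6.46; τ_2 = 5.31/6.460 = 0.8220 years.
Leg 3: γ = 1/√(1 − 0.9612²) = 1/√0.07609 = 3.625; τ_3 = 32.3/3.625 = 8.910 years.
Total: 22.70 + 0.8220 + 8.910 years.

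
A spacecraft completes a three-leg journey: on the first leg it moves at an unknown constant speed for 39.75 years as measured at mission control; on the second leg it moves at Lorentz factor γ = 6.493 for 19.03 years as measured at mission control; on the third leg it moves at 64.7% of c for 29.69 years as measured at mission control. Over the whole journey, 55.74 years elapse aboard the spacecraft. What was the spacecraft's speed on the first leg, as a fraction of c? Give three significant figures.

Leg 1: speed unknown; τ_1 = 39.75/γ_1.
Leg 2: γ = 6.493; τ_2 = 19.03/6.493 = 2.931 years.
Leg 3: β = 0.647; γ = 1/√(1 − 0.647²) = 1/√0.5814 = 1.311; τ_3 = 29.69/1.311 = 22.64 years.
Total proper time: τ_1 + 2.931 + 22.64 = 55.74, so τ_1 = 55.74 − 25.57 = 30.17 years.
γ_1 = 39.75/30.17 = 1.317; β = √(1 − 1/γ²) = √0.4239.

β = 0.651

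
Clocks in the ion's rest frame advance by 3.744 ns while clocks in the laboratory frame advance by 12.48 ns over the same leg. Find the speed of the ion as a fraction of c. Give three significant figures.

v = 0.954c

The proper time is measured in the ion's rest frame (both events occur at the ion's location); Δt is measured in the laboratory frame. γ = Δt/τ = 12.48/3.744 = 3.333.
β = √(1 − 1/γ²) = √(1 − 0.09000) = √0.9100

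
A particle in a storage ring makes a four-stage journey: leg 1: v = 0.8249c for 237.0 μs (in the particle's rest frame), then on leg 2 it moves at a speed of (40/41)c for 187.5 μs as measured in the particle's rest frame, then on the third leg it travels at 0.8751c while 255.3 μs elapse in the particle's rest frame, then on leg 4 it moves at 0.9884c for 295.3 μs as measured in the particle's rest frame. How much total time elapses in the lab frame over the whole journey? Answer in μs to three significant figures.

Δt = 3750 μs

Leg 1: γ = 1/√(1 − 0.8249²) = 1/√0.3195 = 1.769; Δt_1 = 1.769 × 237.0 = 419.3 μs.
Leg 2: γ = 1/√(1 − (40/41)²) = 41/9 ≈ 4.556; Δt_2 = 4.556 × 187.5 = 854.2 μs.
Leg 3: γ = 1/√(1 − 0.8751²) = 1/√0.2342 = 2.066; Δt_3 = 2.066 × 255.3 = 527.5 μs.
Leg 4: γ = 1/√(1 − 0.9884²) = 1/√0.02307 = 6.584; Δt_4 = 6.584 × 295.3 = 1944 μs.
Total: 419.3 + 854.2 + 527.5 + 1944 μs.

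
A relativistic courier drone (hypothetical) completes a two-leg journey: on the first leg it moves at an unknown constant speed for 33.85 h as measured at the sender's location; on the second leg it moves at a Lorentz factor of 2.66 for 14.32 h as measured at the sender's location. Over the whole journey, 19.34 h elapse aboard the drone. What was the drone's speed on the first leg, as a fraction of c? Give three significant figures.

β = 0.911

Leg 1: speed unknown; τ_1 = 33.85/γ_1.
Leg 2: γ = 2.66; τ_2 = 14.32/2.660 = 5.383 h.
Total proper time: τ_1 + 5.383 = 19.34, so τ_1 = 19.34 − 5.383 = 13.96 h.
γ_1 = 33.85/13.96 = 2.425; β = √(1 − 1/γ²) = √0.8300.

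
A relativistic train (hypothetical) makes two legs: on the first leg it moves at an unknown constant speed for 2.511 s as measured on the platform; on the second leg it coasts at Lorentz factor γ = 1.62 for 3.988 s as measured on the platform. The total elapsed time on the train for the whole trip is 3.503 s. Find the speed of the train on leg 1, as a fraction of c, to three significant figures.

Leg 1: speed unknown; τ_1 = 2.511/γ_1.
Leg 2: γ = 1.62; τ_2 = 3.988/1.620 = 2.462 s.
Total proper time: τ_1 + 2.462 = 3.503, so τ_1 = 3.503 − 2.462 = 1.041 s.
γ_1 = 2.511/1.041 = 2.411; β = √(1 − 1/γ²) = √0.8280.

β = 0.910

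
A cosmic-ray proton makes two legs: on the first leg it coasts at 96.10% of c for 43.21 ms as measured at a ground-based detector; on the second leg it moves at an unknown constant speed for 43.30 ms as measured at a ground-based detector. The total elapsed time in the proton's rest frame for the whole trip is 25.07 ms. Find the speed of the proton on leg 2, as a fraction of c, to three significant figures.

Leg 1: β = 0.9610; γ = 1/√(1 − 0.9610²) = 1/√0.07648 = 3.616; τ_1 = 43.21/3.616 = 11.95 ms.
Leg 2: speed unknown; τ_2 = 43.30/γ_2.
Total proper time: 11.95 + τ_2 = 25.07, so τ_2 = 25.07 − 11.95 = 13.12 ms.
γ_2 = 43.30/13.12 = 3.300; β = √(1 − 1/γ²) = √0.9082.

β = 0.953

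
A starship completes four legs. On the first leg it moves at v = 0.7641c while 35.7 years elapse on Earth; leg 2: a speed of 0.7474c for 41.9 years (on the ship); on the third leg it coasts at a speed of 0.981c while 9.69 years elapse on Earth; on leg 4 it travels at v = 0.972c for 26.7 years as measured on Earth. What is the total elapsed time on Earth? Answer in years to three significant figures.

Leg 1: 35.7 years is already measured on Earth.
Leg 2: γ = 1/√(1 − 0.7474²) = 1/√0.4414 = 1.505; Δt_2 = 1.505 × 41.9 = 63.07 years.
Leg 3: 9.69 years is already measured on Earth.
Leg 4: 26.7 years is already measured on Earth.
Total: 35.70 + 63.07 + 9.690 + 26.70 years.

Δt = 135 years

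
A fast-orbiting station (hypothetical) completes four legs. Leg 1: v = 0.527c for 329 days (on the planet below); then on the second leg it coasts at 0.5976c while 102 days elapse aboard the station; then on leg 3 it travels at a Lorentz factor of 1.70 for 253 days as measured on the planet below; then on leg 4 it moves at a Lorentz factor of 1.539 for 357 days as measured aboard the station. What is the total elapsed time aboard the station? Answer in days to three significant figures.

τ = 887 days

Leg 1: γ = 1/√(1 − 0.527²) = 1/√0.7223 = 1.177; τ_1 = 329/1.177 = 279.6 days.
Leg 2: 102 days is already measured aboard the station.
Leg 3: γ = 1.70; τ_3 = 253/1.700 = 148.8 days.
Leg 4: 357 days is already measured aboard the station.
Total: 279.6 + 102.0 + 148.8 + 357.0 days.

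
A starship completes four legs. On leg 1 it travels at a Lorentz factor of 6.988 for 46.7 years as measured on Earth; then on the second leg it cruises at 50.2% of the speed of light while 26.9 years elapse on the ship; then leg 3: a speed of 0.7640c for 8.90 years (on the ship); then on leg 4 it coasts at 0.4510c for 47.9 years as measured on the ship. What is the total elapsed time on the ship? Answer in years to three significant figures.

Leg 1: γ = 6.988; τ_1 = 46.7/6.988 = 6.683 years.
Leg 2: 26.9 years is already measured on the ship.
Leg 3: 8.90 years is already measured on the ship.
Leg 4: 47.9 years is already measured on the ship.
Total: 6.683 + 26.90 + 8.900 + 47.90 years.

τ = 90.4 years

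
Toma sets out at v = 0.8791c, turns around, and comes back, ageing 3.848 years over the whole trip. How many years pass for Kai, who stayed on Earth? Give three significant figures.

γ = 1/√(1 − 0.8791²) = 1/√0.2272 = 2.098
Earth-frame duration is the dilated interval: Δt = γτ = 2.098 × 3.848 years.

Δt = 8.07 years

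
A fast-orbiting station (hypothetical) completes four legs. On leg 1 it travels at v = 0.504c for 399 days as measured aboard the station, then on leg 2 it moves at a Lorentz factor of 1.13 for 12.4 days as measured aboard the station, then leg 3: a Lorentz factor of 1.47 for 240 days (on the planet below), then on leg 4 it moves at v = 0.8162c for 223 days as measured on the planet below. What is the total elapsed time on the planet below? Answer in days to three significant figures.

Δt = 939 days

Leg 1: γ = 1/√(1 − 0.504²) = 1/√0.7460 = 1.158; Δt_1 = 1.158 × 399 = 462.0 days.
Leg 2: γ = 1.13; Δt_2 = 1.130 × 12.4 = 14.01 days.
Leg 3: 240 days is already measured on the planet below.
Leg 4: 223 days is already measured on the planet below.
Total: 462.0 + 14.01 + 240.0 + 223.0 days.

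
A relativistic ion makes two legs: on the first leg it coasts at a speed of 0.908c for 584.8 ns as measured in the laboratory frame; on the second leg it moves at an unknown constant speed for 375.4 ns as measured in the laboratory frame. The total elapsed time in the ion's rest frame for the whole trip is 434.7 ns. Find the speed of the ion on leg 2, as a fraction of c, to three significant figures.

β = 0.863

Leg 1: γ = 1/√(1 − 0.908²) = 1/√0.1755 = 2.387; τ_1 = 584.8/2.387 = 245.0 ns.
Leg 2: speed unknown; τ_2 = 375.4/γ_2.
Total proper time: 245.0 + τ_2 = 434.7, so τ_2 = 434.7 − 245.0 = 189.7 ns.
γ_2 = 375.4/189.7 = 1.979; β = √(1 − 1/γ²) = √0.7447.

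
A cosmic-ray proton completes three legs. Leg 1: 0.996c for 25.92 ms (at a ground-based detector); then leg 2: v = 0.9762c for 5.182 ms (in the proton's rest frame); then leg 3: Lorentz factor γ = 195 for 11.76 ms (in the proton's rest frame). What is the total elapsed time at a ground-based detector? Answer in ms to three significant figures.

Leg 1: 25.92 ms is already measured at a ground-based detector.
Leg 2: γ = 1/√(1 − 0.9762²) = 1/√0.04703 = 4.611; Δt_2 = 4.611 × 5.182 = 23.89 ms.
Leg 3: γ = 195; Δt_3 = 195.0 × 11.76 = 2293 ms.
Total: 25.92 + 23.89 + 2293 ms.

Δt = 2340 ms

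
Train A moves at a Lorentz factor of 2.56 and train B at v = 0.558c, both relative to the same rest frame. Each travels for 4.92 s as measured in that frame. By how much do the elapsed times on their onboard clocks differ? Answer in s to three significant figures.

A: γ = 2.56; τ_A = 4.92/2.560 = 1.922 s.
B: γ = 1/√(1 − 0.558²) = 1/√0.6886 = 1.205; τ_B = 4.92/1.205 = 4.083 s.

|τ_A − τ_B| = 2.16 s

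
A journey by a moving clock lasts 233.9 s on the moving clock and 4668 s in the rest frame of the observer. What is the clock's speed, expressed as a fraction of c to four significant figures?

β = 0.9987

The proper time is measured on the moving clock (both events occur at the clock's location); Δt is measured in the rest frame of the observer. γ = Δt/τ = 4668/233.9 = 19.96.
β = √(1 − 1/γ²) = √(1 − 0.002511) = √0.9975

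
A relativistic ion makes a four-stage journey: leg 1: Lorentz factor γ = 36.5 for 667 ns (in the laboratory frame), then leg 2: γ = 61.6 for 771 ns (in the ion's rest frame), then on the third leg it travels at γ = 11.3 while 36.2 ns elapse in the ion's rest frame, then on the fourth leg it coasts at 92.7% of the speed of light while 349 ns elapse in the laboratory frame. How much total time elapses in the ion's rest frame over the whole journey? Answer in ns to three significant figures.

τ = 956 ns

Leg 1: γ = 36.5; τ_1 = 667/36.50 = 18.27 ns.
Leg 2: 771 ns is already measured in the ion's rest frame.
Leg 3: 36.2 ns is already measured in the ion's rest frame.
Leg 4: β = 0.927; γ = 1/√(1 − 0.927²) = 1/√0.1407 = 2.666; τ_4 = 349/2.666 = 130.9 ns.
Total: 18.27 + 771.0 + 36.20 + 130.9 ns.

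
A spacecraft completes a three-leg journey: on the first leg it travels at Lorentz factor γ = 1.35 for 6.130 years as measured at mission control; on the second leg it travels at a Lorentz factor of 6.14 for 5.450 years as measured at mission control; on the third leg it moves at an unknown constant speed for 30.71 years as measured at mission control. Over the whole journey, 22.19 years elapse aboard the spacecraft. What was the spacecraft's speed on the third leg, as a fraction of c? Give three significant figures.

β = 0.838

Leg 1: γ = 1.35; τ_1 = 6.130/1.350 = 4.541 years.
Leg 2: γ = 6.14; τ_2 = 5.450/6.140 = 0.8876 years.
Leg 3: speed unknown; τ_3 = 30.71/γ_3.
Total proper time: 4.541 + 0.8876 + τ_3 = 22.19, so τ_3 = 22.19 − 5.428 = 16.76 years.
γ_3 = 30.71/16.76 = 1.832; β = √(1 − 1/γ²) = √0.7021.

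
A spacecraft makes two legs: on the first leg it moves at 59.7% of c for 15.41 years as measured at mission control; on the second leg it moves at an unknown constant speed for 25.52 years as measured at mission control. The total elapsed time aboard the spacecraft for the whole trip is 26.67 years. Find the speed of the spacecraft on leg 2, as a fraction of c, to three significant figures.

β = 0.828

Leg 1: β = 0.597; γ = 1/√(1 − 0.597²) = 1/√0.6436 = 1.247; τ_1 = 15.41/1.247 = 12.36 years.
Leg 2: speed unknown; τ_2 = 25.52/γ_2.
Total proper time: 12.36 + τ_2 = 26.67, so τ_2 = 26.67 − 12.36 = 14.31 years.
γ_2 = 25.52/14.31 = 1.784; β = √(1 − 1/γ²) = √0.6857.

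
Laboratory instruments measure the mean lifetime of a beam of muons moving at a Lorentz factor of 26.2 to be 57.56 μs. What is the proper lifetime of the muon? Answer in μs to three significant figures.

τ₀ = 2.20 μs

γ = 26.2
The lab-frame lifetime is the dilated interval; the proper lifetime is τ₀ = Δt/γ = 57.56/26.20 μs.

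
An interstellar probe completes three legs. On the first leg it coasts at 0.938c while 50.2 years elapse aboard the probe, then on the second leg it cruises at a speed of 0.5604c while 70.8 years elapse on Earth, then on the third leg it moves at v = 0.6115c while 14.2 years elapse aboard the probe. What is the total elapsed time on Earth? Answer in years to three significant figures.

Leg 1: γ = 1/√(1 − 0.938²) = 1/√0.1202 = 2.885; Δt_1 = 2.885 × 50.2 = 144.8 years.
Leg 2: 70.8 years is already measured on Earth.
Leg 3: γ = 1/√(1 − 0.6115²) = 1/√0.6261 = 1.264; Δt_3 = 1.264 × 14.2 = 17.95 years.
Total: 144.8 + 70.80 + 17.95 years.

Δt = 234 years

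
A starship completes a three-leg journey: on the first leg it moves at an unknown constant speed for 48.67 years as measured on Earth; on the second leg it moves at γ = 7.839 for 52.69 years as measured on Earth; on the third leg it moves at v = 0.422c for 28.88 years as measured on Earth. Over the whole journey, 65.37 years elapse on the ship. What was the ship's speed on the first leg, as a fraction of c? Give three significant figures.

β = 0.745

Leg 1: speed unknown; τ_1 = 48.67/γ_1.
Leg 2: γ = 7.839; τ_2 = 52.69/7.839 = 6.722 years.
Leg 3: γ = 1/√(1 − 0.422²) = 1/√0.8219 = 1.103; τ_3 = 28.88/1.103 = 26.18 years.
Total proper time: τ_1 + 6.722 + 26.18 = 65.37, so τ_1 = 65.37 − 32.90 = 32.47 years.
γ_1 = 48.67/32.47 = 1.499; β = √(1 − 1/γ²) = √0.5550.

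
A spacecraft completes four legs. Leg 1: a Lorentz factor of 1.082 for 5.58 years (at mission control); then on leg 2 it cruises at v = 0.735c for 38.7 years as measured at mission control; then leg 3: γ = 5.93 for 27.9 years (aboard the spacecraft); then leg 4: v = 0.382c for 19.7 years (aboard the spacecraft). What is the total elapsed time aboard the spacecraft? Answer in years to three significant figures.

τ = 79.0 years

Leg 1: γ = 1.082; τ_1 = 5.58/1.082 = 5.157 years.
Leg 2: γ = 1/√(1 − 0.735²) = 1/√0.4598 = 1.475; τ_2 = 38.7/1.475 = 26.24 years.
Leg 3: 27.9 years is already measured aboard the spacecraft.
Leg 4: 19.7 years is already measured aboard the spacecraft.
Total: 5.157 + 26.24 + 27.90 + 19.70 years.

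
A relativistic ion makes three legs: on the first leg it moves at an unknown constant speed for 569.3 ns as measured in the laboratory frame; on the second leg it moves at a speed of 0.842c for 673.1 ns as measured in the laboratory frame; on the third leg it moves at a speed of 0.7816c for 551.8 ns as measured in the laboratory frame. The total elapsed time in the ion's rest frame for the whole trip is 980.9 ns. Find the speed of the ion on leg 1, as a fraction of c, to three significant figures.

β = 0.877

Leg 1: speed unknown; τ_1 = 569.3/γ_1.
Leg 2: γ = 1/√(1 − 0.842²) = 1/√0.2910 = 1.854; τ_2 = 673.1/1.854 = 363.1 ns.
Leg 3: γ = 1/√(1 − 0.7816²) = 1/√0.3891 = 1.603; τ_3 = 551.8/1.603 = 344.2 ns.
Total proper time: τ_1 + 363.1 + 344.2 = 980.9, so τ_1 = 980.9 − 707.3 = 273.6 ns.
γ_1 = 569.3/273.6 = 2.081; β = √(1 − 1/γ²) = √0.7691.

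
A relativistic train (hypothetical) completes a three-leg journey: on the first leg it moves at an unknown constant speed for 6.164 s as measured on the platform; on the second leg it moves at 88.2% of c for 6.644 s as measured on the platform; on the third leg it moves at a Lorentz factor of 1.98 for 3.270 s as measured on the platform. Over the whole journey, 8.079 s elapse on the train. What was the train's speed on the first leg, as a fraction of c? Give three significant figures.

Leg 1: speed unknown; τ_1 = 6.164/γ_1.
Leg 2: β = 0.882; γ = 1/√(1 − 0.882²) = 1/√0.2221 = 2.122; τ_2 = 6.644/2.122 = 3.131 s.
Leg 3: γ = 1.98; τ_3 = 3.270/1.980 = 1.652 s.
Total proper time: τ_1 + 3.131 + 1.652 = 8.079, so τ_1 = 8.079 − 4.782 = 3.297 s.
γ_1 = 6.164/3.297 = 1.870; β = √(1 − 1/γ²) = √0.7140.

β = 0.845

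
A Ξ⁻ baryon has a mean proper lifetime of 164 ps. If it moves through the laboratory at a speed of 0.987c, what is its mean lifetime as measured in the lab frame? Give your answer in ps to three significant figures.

γ = 1/√(1 − 0.987²) = 1/√0.02583 = 6.222
The rest-frame lifetime is the proper time; the lab measures the dilated interval Δt = γτ₀ = 6.222 × 164 ps.

Δt = 1020 ps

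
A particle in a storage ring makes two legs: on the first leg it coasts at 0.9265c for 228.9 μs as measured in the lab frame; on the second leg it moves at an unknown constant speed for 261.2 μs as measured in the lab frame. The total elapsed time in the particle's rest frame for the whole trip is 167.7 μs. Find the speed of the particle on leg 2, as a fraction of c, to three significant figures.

Leg 1: γ = 1/√(1 − 0.9265²) = 1/√0.1416 = 2.657; τ_1 = 228.9/2.657 = 86.13 μs.
Leg 2: speed unknown; τ_2 = 261.2/γ_2.
Total proper time: 86.13 + τ_2 = 167.7, so τ_2 = 167.7 − 86.13 = 81.57 μs.
γ_2 = 261.2/81.57 = 3.202; β = √(1 − 1/γ²) = √0.9025.

β = 0.950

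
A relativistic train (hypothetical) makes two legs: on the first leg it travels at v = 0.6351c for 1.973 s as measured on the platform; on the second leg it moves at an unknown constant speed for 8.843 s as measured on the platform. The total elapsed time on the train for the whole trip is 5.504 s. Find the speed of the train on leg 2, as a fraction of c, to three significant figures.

β = 0.893

Leg 1: γ = 1/√(1 − 0.6351²) = 1/√0.5966 = 1.295; τ_1 = 1.973/1.295 = 1.524 s.
Leg 2: speed unknown; τ_2 = 8.843/γ_2.
Total proper time: 1.524 + τ_2 = 5.504, so τ_2 = 5.504 − 1.524 = 3.980 s.
γ_2 = 8.843/3.980 = 2.222; β = √(1 − 1/γ²) = √0.7974.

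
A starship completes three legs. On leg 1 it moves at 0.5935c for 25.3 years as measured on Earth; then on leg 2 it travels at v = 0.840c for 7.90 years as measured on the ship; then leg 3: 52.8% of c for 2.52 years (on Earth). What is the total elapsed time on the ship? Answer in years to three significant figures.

Leg 1: γ = 1/√(1 − 0.5935²) = 1/√0.6478 = 1.242; τ_1 = 25.3/1.242 = 20.36 years.
Leg 2: 7.90 years is already measured on the ship.
Leg 3: β = 0.528; γ = 1/√(1 − 0.528²) = 1/√0.7212 = 1.178; τ_3 = 2.52/1.178 = 2.140 years.
Total: 20.36 + 7.900 + 2.140 years.

τ = 30.4 years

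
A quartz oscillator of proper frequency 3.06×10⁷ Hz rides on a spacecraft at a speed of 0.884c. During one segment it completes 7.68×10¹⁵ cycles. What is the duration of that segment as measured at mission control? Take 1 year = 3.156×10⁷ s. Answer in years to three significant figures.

γ = 1/√(1 − 0.884²) = 1/√0.2185 = 2.139
Proper time for N cycles: τ = N/f = 7.68×10¹⁵/(3.06×10⁷) = 2.510×10⁸ s = 7.952 years.
Lab-frame duration Δt = γτ = 2.139 × 7.952 = 17.01 years.

Δt = 17.0 years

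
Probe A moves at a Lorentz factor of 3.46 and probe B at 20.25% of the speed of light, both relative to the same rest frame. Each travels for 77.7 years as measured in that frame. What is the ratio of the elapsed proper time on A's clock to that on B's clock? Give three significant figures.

τ_A/τ_B = 0.295

A: γ = 3.46. B: β = 0.2025; γ = 1/√(1 − 0.2025²) = 1/√0.9590 = 1.021.
τ_A/τ_B = γ_B/γ_A = 1.021/3.460 = 0.2951, so τ_A/τ_B = 0.2951.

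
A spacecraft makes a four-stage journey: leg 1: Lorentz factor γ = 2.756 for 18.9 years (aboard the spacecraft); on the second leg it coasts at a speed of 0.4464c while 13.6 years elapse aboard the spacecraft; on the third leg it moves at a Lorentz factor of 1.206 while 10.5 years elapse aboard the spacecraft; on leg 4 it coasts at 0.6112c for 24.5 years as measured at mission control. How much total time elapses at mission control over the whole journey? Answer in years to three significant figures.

Δt = 104 years

Leg 1: γ = 2.756; Δt_1 = 2.756 × 18.9 = 52.09 years.
Leg 2: γ = 1/√(1 − 0.4464²) = 1/√0.8007 = 1.118; Δt_2 = 1.118 × 13.6 = 15.20 years.
Leg 3: γ = 1.206; Δt_3 = 1.206 × 10.5 = 12.66 years.
Leg 4: 24.5 years is already measured at mission control.
Total: 52.09 + 15.20 + 12.66 + 24.50 years.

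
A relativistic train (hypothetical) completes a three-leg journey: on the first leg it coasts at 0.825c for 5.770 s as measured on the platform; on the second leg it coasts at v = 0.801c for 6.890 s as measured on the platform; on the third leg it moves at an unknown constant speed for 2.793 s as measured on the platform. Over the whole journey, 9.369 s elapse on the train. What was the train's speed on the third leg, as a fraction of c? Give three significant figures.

Leg 1: γ = 1/√(1 − 0.825²) = 1/√0.3194 = 1.769; τ_1 = 5.770/1.769 = 3.261 s.
Leg 2: γ = 1/√(1 − 0.801²) = 1/√0.3584 = 1.670; τ_2 = 6.890/1.670 = 4.125 s.
Leg 3: speed unknown; τ_3 = 2.793/γ_3.
Total proper time: 3.261 + 4.125 + τ_3 = 9.369, so τ_3 = 9.369 − 7.386 = 1.983 s.
γ_3 = 2.793/1.983 = 1.408; β = √(1 − 1/γ²) = √0.4957.

β = 0.704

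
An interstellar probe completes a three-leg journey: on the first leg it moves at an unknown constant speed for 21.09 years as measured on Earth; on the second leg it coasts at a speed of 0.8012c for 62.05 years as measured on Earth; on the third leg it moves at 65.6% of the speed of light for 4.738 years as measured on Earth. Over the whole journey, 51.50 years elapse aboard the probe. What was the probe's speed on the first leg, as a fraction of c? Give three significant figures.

Leg 1: speed unknown; τ_1 = 21.09/γ_1.
Leg 2: γ = 1/√(1 − 0.8012²) = 1/√0.3581 = 1.671; τ_2 = 62.05/1.671 = 37.13 years.
Leg 3: β = 0.656; γ = 1/√(1 − 0.656²) = 1/√0.5697 = 1.325; τ_3 = 4.738/1.325 = 3.576 years.
Total proper time: τ_1 + 37.13 + 3.576 = 51.50, so τ_1 = 51.50 − 40.71 = 10.79 years.
γ_1 = 21.09/10.79 = 1.954; β = √(1 − 1/γ²) = √0.7381.

β = 0.859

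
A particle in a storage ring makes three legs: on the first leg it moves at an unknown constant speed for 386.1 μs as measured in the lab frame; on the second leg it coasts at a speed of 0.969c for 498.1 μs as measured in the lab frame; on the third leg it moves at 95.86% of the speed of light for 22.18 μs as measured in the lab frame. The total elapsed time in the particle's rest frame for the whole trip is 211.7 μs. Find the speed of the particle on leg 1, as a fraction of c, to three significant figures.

Leg 1: speed unknown; τ_1 = 386.1/γ_1.
Leg 2: γ = 1/√(1 − 0.969²) = 1/√0.06104 = 4.048; τ_2 = 498.1/4.048 = 123.1 μs.
Leg 3: β = 0.9586; γ = 1/√(1 − 0.9586²) = 1/√0.08109 = 3.512; τ_3 = 22.18/3.512 = 6.316 μs.
Total proper time: τ_1 + 123.1 + 6.316 = 211.7, so τ_1 = 211.7 − 129.4 = 82.32 μs.
γ_1 = 386.1/82.32 = 4.690; β = √(1 − 1/γ²) = √0.9545.

β = 0.977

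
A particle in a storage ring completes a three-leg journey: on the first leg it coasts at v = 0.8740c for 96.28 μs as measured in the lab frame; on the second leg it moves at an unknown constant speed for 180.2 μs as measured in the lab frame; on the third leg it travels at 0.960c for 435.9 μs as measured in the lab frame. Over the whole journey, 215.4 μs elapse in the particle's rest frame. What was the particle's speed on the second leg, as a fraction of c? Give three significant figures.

β = 0.966

Leg 1: γ = 1/√(1 − 0.8740²) = 1/√0.2361 = 2.058; τ_1 = 96.28/2.058 = 46.78 μs.
Leg 2: speed unknown; τ_2 = 180.2/γ_2.
Leg 3: γ = 1/√(1 − 0.960²) = 25/7 ≈ 3.571; τ_3 = 435.9/3.571 = 122.1 μs.
Total proper time: 46.78 + τ_2 + 122.1 = 215.4, so τ_2 = 215.4 − 168.8 = 46.56 μs.
γ_2 = 180.2/46.56 = 3.870; β = √(1 − 1/γ²) = √0.9332.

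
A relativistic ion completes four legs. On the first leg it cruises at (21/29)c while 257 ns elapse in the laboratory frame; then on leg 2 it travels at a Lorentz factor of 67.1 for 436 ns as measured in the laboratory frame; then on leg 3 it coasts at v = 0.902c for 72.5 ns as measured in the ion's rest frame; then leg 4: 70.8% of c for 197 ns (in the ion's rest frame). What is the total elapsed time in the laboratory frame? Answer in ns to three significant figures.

Leg 1: 257 ns is already measured in the laboratory frame.
Leg 2: 436 ns is already measured in the laboratory frame.
Leg 3: γ = 1/√(1 − 0.902²) = 1/√0.1864 = 2.316; Δt_3 = 2.316 × 72.5 = 167.9 ns.
Leg 4: β = 0.708; γ = 1/√(1 − 0.708²) = 1/√0.4987 = 1.416; Δt_4 = 1.416 × 197 = 279.0 ns.
Total: 257.0 + 436.0 + 167.9 + 279.0 ns.

Δt = 1140 ns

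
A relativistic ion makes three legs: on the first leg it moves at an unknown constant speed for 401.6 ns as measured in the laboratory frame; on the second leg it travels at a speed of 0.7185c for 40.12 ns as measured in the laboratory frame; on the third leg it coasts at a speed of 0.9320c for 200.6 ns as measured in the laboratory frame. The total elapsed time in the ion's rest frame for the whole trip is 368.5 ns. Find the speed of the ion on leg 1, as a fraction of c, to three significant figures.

β = 0.745

Leg 1: speed unknown; τ_1 = 401.6/γ_1.
Leg 2: γ = 1/√(1 − 0.7185²) = 1/√0.4838 = 1.438; τ_2 = 40.12/1.438 = 27.90 ns.
Leg 3: γ = 1/√(1 − 0.9320²) = 1/√0.1314 = 2.759; τ_3 = 200.6/2.759 = 72.71 ns.
Total proper time: τ_1 + 27.90 + 72.71 = 368.5, so τ_1 = 368.5 − 100.6 = 267.9 ns.
γ_1 = 401.6/267.9 = 1.499; β = √(1 − 1/γ²) = √0.5550.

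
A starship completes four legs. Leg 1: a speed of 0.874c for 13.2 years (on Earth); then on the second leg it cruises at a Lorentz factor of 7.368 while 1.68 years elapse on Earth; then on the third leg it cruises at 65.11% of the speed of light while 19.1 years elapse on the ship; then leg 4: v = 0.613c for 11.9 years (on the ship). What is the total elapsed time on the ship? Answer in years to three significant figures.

Leg 1: γ = 1/√(1 − 0.874²) = 1/√0.2361 = 2.058; τ_1 = 13.2/2.058 = 6.414 years.
Leg 2: γ = 7.368; τ_2 = 1.68/7.368 = 0.2280 years.
Leg 3: 19.1 years is already measured on the ship.
Leg 4: 11.9 years is already measured on the ship.
Total: 6.414 + 0.2280 + 19.10 + 11.90 years.

τ = 37.6 years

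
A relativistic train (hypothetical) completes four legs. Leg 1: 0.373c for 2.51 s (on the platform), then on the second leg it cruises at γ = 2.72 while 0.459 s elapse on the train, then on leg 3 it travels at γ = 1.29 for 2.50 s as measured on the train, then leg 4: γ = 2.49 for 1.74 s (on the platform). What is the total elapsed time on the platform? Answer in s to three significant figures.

Leg 1: 2.51 s is already measured on the platform.
Leg 2: γ = 2.72; Δt_2 = 2.720 × 0.459 = 1.248 s.
Leg 3: γ = 1.29; Δt_3 = 1.290 × 2.50 = 3.225 s.
Leg 4: 1.74 s is already measured on the platform.
Total: 2.510 + 1.248 + 3.225 + 1.740 s.

Δt = 8.72 s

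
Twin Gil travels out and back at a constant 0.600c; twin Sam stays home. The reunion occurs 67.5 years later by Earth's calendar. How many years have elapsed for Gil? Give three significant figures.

τ = 54.0 years

γ = 1/√(1 − 0.600²) = 5/4 = 1.250
Gil's clock measures proper time along the trip: τ = Δt/γ = 67.5/1.250 years.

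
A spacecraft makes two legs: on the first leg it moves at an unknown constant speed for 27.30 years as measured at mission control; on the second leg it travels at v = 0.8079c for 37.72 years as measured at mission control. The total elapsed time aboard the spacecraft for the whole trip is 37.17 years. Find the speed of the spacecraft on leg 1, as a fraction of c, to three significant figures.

Leg 1: speed unknown; τ_1 = 27.30/γ_1.
Leg 2: γ = 1/√(1 − 0.8079²) = 1/√0.3473 = 1.697; τ_2 = 37.72/1.697 = 22.23 years.
Total proper time: τ_1 + 22.23 = 37.17, so τ_1 = 37.17 − 22.23 = 14.94 years.
γ_1 = 27.30/14.94 = 1.827; β = √(1 − 1/γ²) = √0.7005.

β = 0.837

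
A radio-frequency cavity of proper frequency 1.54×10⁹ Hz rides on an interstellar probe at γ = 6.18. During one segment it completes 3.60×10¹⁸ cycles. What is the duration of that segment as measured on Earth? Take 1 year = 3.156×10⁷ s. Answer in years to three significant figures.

Δt = 458 years

γ = 6.18
Proper time for N cycles: τ = N/f = 3.60×10¹⁸/(1.54×10⁹) = 2.338×10⁹ s = 74.07 years.
Lab-frame duration Δt = γτ = 6.180 × 74.07 = 457.8 years.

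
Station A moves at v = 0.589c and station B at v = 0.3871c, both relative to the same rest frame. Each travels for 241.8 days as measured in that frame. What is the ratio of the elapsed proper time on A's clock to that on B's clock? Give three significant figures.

A: γ = 1/√(1 − 0.589²) = 1/√0.6531 = 1.237. B: γ = 1/√(1 − 0.3871²) = 1/√0.8502 = 1.085.
τ_A/τ_B = γ_B/γ_A = 1.085/1.237 = 0.8765, so τ_A/τ_B = 0.8765.

τ_A/τ_B = 0.876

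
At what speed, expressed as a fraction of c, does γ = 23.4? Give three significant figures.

β = 0.999

β = √(1 − 1/γ²) = √(1 − 1/23.4²) = √(1 − 0.001826) = √0.9982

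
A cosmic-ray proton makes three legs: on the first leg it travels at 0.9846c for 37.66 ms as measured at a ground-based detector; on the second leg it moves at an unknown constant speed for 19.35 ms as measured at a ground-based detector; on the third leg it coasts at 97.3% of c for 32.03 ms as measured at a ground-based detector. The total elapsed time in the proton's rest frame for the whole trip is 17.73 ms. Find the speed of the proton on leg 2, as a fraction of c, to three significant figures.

β = 0.981

Leg 1: γ = 1/√(1 − 0.9846²) = 1/√0.03056 = 5.720; τ_1 = 37.66/5.720 = 6.584 ms.
Leg 2: speed unknown; τ_2 = 19.35/γ_2.
Leg 3: β = 0.973; γ = 1/√(1 − 0.973²) = 1/√0.05327 = 4.333; τ_3 = 32.03/4.333 = 7.393 ms.
Total proper time: 6.584 + τ_2 + 7.393 = 17.73, so τ_2 = 17.73 − 13.98 = 3.754 ms.
γ_2 = 19.35/3.754 = 5.155; β = √(1 − 1/γ²) = √0.9624.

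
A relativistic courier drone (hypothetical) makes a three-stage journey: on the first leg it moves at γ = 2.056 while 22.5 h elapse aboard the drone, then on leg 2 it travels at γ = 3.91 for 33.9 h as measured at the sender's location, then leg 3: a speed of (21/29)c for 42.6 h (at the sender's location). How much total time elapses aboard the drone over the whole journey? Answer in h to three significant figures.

Leg 1: 22.5 h is already measured aboard the drone.
Leg 2: γ = 3.91; τ_2 = 33.9/3.910 = 8.670 h.
Leg 3: γ = 1/√(1 − (21/29)²) = 29/20 = 1.450; τ_3 = 42.6/1.450 = 29.38 h.
Total: 22.50 + 8.670 + 29.38 h.

τ = 60.5 h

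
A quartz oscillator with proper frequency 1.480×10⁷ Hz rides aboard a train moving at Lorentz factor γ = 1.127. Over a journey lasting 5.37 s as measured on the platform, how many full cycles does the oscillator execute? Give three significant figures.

N = 7.05×10⁷

γ = 1.127
The oscillator's own cycle count is N = f × τ where τ is the proper time on the train. τ = Δt/γ = 5.37/1.127 = 4.765 s = 4.765×10⁰ s.
N = 1.480×10⁷ × 4.765×10⁰ = 7.052×10⁷.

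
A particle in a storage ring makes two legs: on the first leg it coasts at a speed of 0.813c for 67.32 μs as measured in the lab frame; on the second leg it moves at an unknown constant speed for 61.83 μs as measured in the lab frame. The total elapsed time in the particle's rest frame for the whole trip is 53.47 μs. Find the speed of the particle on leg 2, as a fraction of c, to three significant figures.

β = 0.973

Leg 1: γ = 1/√(1 − 0.813²) = 1/√0.3390 = 1.717; τ_1 = 67.32/1.717 = 39.20 μs.
Leg 2: speed unknown; τ_2 = 61.83/γ_2.
Total proper time: 39.20 + τ_2 = 53.47, so τ_2 = 53.47 − 39.20 = 14.27 μs.
γ_2 = 61.83/14.27 = 4.332; β = √(1 − 1/γ²) = √0.9467.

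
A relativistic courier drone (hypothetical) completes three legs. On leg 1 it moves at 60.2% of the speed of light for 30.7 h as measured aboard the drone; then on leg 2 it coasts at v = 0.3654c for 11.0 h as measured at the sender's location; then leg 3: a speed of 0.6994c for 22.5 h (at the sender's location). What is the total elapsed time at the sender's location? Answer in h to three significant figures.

Δt = 71.9 h

Leg 1: β = 0.602; γ = 1/√(1 − 0.602²) = 1/√0.6376 = 1.252; Δt_1 = 1.252 × 30.7 = 38.45 h.
Leg 2: 11.0 h is already measured at the sender's location.
Leg 3: 22.5 h is already measured at the sender's location.
Total: 38.45 + 11.00 + 22.50 h.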